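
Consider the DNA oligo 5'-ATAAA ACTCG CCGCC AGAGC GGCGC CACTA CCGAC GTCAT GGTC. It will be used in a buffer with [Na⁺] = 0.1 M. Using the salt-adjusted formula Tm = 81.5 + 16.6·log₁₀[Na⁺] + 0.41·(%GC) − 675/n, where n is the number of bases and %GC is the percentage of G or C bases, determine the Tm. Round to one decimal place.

74.7°C

Length n = 44. G=11, A=11, C=16, T=6
G+C = 27, so %GC = 27/44 × 100 = 61.364%
Salt term: 16.6 × (-1) = -16.6
GC term: 0.41 × 61.364 = 25.159; length term: −675/44 = −15.341
Tm = 81.5 + (-16.6) + 25.159 − 15.341 = 74.718 → 74.7°C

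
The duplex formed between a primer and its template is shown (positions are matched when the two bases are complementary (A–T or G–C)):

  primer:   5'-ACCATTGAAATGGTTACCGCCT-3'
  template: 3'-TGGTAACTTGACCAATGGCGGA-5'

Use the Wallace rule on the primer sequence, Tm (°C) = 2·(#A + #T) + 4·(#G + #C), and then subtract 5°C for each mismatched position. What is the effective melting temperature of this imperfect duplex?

Primer base counts: A=6, T=6, G=4, C=6 → A+T=12, G+C=10
Perfect-match Tm = 2(12) + 4(10) = 24 + 40 = 64°C
Mismatches (positions where the bases are not complementary): 1 (at position 10)
Effective Tm = 64 − 1×5 = 64 − 5 = 59°C

59°C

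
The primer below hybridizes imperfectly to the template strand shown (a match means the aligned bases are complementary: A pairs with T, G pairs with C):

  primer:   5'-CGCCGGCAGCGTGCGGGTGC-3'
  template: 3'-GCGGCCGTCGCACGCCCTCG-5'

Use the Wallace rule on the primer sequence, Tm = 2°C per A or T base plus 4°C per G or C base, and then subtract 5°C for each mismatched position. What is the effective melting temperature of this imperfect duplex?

Primer base counts: A=1, T=2, G=10, C=7 → A+T=3, G+C=17
Perfect-match Tm = 2(3) + 4(17) = 6 + 68 = 74°C
Mismatches (positions where the bases are not complementary): 1 (at position 18)
Effective Tm = 74 − 1×5 = 74 − 5 = 69°C

69°C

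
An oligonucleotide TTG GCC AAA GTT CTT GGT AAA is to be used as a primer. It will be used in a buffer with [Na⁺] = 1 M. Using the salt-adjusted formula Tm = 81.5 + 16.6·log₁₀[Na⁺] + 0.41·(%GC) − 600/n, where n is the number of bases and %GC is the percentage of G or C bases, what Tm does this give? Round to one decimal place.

Length n = 21. Counting bases: T=7, A=6, C=3, G=5
G+C = 8, so %GC = 8/21 × 100 = 38.095%
Salt term: 16.6 × (0) = 0
GC term: 0.41 × 38.095 = 15.619; length term: −600/21 = −28.571
Tm = 81.5 + (0) + 15.619 − 28.571 = 68.548 → 68.5°C

68.5°C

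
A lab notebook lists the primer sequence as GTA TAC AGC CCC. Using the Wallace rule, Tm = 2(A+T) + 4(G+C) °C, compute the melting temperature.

38°C

Scanning the sequence gives A=3, G=2, T=2, C=5.
So N_AT = 5 and N_GC = 7.
Tm = 4·7 + 2·5 = 28 + 10 = 38°C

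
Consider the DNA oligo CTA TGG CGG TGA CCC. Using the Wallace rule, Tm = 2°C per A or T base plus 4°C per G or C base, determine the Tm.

50°C

A=2, C=5, T=3, G=5
A+T = 5, G+C = 10
Tm = 4·10 + 2·5 = 40 + 10 = 50°C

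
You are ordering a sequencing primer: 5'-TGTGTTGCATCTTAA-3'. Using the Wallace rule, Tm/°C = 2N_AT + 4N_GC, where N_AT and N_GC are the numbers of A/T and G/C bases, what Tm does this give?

Counting bases: T=7, A=3, G=3, C=2
A+T = 10, G+C = 5
Tm = 4·5 + 2·10 = 20 + 20 = 40°C

40°C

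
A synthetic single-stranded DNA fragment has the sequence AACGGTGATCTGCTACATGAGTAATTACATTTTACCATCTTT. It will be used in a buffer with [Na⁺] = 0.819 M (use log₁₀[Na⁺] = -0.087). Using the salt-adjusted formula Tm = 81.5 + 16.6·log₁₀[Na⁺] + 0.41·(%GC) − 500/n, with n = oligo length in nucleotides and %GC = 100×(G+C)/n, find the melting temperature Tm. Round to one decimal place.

81.8°C

Length n = 42. Base counts: G=6, A=12, T=16, C=8
G+C = 14, so %GC = 14/42 × 100 = 33.333%
Salt term: 16.6 × (-0.087) = -1.444
GC term: 0.41 × 33.333 = 13.667; length term: −500/42 = −11.905
Tm = 81.5 + (-1.444) + 13.667 − 11.905 = 81.818 → 81.8°C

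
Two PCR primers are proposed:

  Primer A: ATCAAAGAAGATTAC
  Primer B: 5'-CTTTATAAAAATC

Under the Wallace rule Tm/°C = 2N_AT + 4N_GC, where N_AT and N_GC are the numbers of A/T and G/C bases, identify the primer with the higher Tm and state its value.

Primer A, 38°C

Primer A: A+T=11, G+C=4 → Tm = 2(11)+4(4) = 38°C
Primer B: A+T=11, G+C=2 → Tm = 2(11)+4(2) = 30°C
38°C vs 30°C → primer A is higher.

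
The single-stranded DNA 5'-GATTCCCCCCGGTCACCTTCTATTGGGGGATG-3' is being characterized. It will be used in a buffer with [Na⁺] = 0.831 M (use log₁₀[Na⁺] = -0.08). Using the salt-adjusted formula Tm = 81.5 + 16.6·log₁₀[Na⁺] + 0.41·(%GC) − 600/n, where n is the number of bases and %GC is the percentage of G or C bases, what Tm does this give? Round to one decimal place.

85.8°C

Length n = 32. Scanning the sequence gives C=10, T=9, G=9, A=4.
G+C = 19, so %GC = 19/32 × 100 = 59.375%
Salt term: 16.6 × (-0.08) = -1.328
GC term: 0.41 × 59.375 = 24.344; length term: −600/32 = −18.75
Tm = 81.5 + (-1.328) + 24.344 − 18.75 = 85.766 → 85.8°C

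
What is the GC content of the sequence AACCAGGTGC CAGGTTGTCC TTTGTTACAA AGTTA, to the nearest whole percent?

Counting bases: A=9, G=8, C=7, T=11
G+C = 8 + 7 = 15 out of 35 bases
%GC = 15/35 × 100 = 42.86% ≈ 43%

43%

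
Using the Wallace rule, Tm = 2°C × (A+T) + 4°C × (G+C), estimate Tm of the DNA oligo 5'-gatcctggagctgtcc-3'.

52°C

Counting bases: C=5, T=4, A=2, G=5
AT pairs contribute 6, GC pairs contribute 10.
Tm = 4·10 + 2·6 = 40 + 12 = 52°C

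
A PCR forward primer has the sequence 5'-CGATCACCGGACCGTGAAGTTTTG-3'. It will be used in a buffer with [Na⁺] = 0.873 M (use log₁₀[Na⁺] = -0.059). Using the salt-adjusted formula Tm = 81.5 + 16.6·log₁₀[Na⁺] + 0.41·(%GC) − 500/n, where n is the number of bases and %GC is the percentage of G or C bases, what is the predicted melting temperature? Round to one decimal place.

Length n = 24. Scanning the sequence gives A=5, C=6, T=6, G=7.
G+C = 13, so %GC = 13/24 × 100 = 54.167%
Salt term: 16.6 × (-0.059) = -0.979
GC term: 0.41 × 54.167 = 22.208; length term: −500/24 = −20.833
Tm = 81.5 + (-0.979) + 22.208 − 20.833 = 81.896 → 81.9°C

81.9°C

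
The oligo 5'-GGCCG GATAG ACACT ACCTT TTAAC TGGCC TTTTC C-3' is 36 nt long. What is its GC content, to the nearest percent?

50%

Base counts: G=7, C=11, A=7, T=11
G+C = 7 + 11 = 18 out of 36 bases
%GC = 18/36 × 100 = 50% ≈ 50%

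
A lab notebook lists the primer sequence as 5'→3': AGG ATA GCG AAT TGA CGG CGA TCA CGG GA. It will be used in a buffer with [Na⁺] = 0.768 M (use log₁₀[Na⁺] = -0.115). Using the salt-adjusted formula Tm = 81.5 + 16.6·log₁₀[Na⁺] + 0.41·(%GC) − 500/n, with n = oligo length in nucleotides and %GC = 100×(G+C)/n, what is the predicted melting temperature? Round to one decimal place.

85.0°C

Length n = 29. Counting bases: A=9, C=5, T=4, G=11
G+C = 16, so %GC = 16/29 × 100 = 55.172%
Salt term: 16.6 × (-0.115) = -1.909
GC term: 0.41 × 55.172 = 22.621; length term: −500/29 = −17.241
Tm = 81.5 + (-1.909) + 22.621 − 17.241 = 84.971 → 85.0°C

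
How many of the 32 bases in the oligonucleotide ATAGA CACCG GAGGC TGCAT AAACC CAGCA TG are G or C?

Scanning the sequence gives A=11, C=9, G=8, T=4.
Total G or C: 8 + 9 = 17

17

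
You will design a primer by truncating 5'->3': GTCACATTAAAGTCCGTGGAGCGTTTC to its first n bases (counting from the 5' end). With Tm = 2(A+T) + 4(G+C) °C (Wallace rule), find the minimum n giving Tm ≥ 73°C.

First 24 bases: GTCACATTAAAGTCCGTGGAGCGT → Tm = 72°C (< 73°C)
First 25 bases: GTCACATTAAAGTCCGTGGAGCGTT → Tm = 74°C (≥ 73°C)
Each additional base adds 2°C (A/T) or 4°C (G/C), so Tm is non-decreasing in n; n = 25 is the first length to reach 73°C.

n = 25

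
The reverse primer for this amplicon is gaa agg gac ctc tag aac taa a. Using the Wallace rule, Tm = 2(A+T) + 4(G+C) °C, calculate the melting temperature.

62°C

C=4, T=3, A=10, G=5
So N_AT = 13 and N_GC = 9.
Tm = 2(13) + 4(9) = 26 + 36 = 62°C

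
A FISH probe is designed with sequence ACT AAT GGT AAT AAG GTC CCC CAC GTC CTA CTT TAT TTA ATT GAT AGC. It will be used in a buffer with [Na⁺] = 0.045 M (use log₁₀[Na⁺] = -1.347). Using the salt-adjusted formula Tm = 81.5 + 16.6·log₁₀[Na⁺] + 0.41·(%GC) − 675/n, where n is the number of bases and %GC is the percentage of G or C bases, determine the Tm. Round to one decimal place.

Length n = 48. C=11, G=7, T=16, A=14
G+C = 18, so %GC = 18/48 × 100 = 37.5%
Salt term: 16.6 × (-1.347) = -22.36
GC term: 0.41 × 37.5 = 15.375; length term: −675/48 = −14.062
Tm = 81.5 + (-22.36) + 15.375 − 14.062 = 60.453 → 60.5°C

60.5°C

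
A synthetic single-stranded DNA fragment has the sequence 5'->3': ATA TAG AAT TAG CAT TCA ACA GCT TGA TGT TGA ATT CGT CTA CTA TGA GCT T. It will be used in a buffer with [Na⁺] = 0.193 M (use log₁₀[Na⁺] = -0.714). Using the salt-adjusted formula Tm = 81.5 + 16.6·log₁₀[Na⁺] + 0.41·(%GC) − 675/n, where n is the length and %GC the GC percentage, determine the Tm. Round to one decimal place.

70.1°C

Length n = 52. Counting bases: A=16, T=19, G=9, C=8
G+C = 17, so %GC = 17/52 × 100 = 32.692%
Salt term: 16.6 × (-0.714) = -11.852
GC term: 0.41 × 32.692 = 13.404; length term: −675/52 = −12.981
Tm = 81.5 + (-11.852) + 13.404 − 12.981 = 70.071 → 70.1°C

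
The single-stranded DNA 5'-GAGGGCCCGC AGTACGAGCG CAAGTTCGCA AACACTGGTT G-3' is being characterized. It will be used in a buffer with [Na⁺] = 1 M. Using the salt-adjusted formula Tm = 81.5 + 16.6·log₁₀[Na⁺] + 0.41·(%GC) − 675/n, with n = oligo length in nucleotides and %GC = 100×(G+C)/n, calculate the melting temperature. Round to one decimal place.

Length n = 41. Scanning the sequence gives G=14, C=11, A=10, T=6.
G+C = 25, so %GC = 25/41 × 100 = 60.976%
Salt term: 16.6 × (0) = 0
GC term: 0.41 × 60.976 = 25; length term: −675/41 = −16.463
Tm = 81.5 + (0) + 25 − 16.463 = 90.037 → 90.0°C

90.0°C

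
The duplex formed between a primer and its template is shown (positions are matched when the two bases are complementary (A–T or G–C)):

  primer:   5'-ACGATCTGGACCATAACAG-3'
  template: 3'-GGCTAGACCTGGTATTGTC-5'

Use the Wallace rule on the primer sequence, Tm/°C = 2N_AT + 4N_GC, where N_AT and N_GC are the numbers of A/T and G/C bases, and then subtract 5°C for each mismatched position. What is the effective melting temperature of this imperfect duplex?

Primer base counts: A=7, T=3, G=4, C=5 → A+T=10, G+C=9
Perfect-match Tm = 2(10) + 4(9) = 20 + 36 = 56°C
Mismatches (positions where the bases are not complementary): 1 (at position 1)
Effective Tm = 56 − 1×5 = 56 − 5 = 51°C

51°C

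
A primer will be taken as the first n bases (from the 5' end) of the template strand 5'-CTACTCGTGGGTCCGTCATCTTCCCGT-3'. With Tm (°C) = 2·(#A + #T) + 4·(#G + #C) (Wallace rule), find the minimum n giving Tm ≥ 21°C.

First 6 bases: CTACTC → Tm = 18°C (< 21°C)
First 7 bases: CTACTCG → Tm = 22°C (≥ 21°C)
Each additional base adds 2°C (A/T) or 4°C (G/C), so Tm is non-decreasing in n; n = 7 is the first length to reach 21°C.

n = 7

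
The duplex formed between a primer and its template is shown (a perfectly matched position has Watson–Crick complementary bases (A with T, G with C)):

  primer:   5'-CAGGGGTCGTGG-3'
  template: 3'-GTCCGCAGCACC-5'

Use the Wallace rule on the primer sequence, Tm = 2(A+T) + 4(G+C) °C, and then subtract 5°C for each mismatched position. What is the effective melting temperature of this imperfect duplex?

Primer base counts: A=1, T=2, G=7, C=2 → A+T=3, G+C=9
Perfect-match Tm = 2(3) + 4(9) = 6 + 36 = 42°C
Mismatches (positions where the bases are not complementary): 1 (at position 5)
Effective Tm = 42 − 1×5 = 42 − 5 = 37°C

37°C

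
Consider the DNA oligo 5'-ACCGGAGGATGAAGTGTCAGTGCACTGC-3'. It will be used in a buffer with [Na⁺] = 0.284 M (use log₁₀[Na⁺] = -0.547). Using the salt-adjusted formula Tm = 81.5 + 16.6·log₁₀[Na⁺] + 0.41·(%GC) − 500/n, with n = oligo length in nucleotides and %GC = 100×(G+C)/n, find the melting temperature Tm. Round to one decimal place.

78.0°C

Length n = 28. C=6, T=5, G=10, A=7
G+C = 16, so %GC = 16/28 × 100 = 57.143%
Salt term: 16.6 × (-0.547) = -9.08
GC term: 0.41 × 57.143 = 23.429; length term: −500/28 = −17.857
Tm = 81.5 + (-9.08) + 23.429 − 17.857 = 77.992 → 78.0°C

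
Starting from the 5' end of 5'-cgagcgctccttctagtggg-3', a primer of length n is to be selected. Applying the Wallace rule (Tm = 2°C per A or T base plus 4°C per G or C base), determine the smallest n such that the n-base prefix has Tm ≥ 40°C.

First 11 bases: CGAGCGCTCCT → Tm = 38°C (< 40°C)
First 12 bases: CGAGCGCTCCTT → Tm = 40°C (≥ 40°C)
Since every base adds ≥2°C, Tm only increases with n, so the threshold is first crossed at n = 12.

n = 12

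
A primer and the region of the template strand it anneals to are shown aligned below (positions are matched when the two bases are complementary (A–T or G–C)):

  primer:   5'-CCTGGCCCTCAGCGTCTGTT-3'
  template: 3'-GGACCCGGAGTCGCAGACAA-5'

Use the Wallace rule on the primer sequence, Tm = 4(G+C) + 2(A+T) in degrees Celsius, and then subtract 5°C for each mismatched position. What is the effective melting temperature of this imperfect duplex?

Primer base counts: A=1, T=6, G=5, C=8 → A+T=7, G+C=13
Perfect-match Tm = 2(7) + 4(13) = 14 + 52 = 66°C
Mismatches (positions where the bases are not complementary): 1 (at position 6)
Effective Tm = 66 − 1×5 = 66 − 5 = 61°C

61°C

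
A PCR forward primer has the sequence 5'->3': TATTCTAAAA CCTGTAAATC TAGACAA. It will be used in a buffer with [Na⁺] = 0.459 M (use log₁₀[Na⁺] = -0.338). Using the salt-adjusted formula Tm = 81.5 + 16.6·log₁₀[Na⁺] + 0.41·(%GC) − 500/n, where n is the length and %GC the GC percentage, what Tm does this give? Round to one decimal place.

Length n = 27. C=5, T=8, G=2, A=12
G+C = 7, so %GC = 7/27 × 100 = 25.926%
Salt term: 16.6 × (-0.338) = -5.611
GC term: 0.41 × 25.926 = 10.63; length term: −500/27 = −18.519
Tm = 81.5 + (-5.611) + 10.63 − 18.519 = 68 → 68.0°C

68.0°C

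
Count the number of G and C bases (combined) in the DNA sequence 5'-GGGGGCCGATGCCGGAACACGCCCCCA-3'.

Scanning the sequence gives A=5, G=10, T=1, C=11.
Total G or C: 10 + 11 = 21

21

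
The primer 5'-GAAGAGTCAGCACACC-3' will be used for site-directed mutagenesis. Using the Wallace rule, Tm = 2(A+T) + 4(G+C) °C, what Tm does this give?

Scanning the sequence gives C=5, T=1, A=6, G=4.
AT pairs contribute 7, GC pairs contribute 9.
Tm = 2(7) + 4(9) = 14 + 36 = 50°C

50°C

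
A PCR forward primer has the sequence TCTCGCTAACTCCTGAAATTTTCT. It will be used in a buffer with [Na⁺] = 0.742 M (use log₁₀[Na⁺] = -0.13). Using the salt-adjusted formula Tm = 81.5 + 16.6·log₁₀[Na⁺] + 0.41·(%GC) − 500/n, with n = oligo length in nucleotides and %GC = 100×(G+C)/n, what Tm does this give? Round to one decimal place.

73.9°C

Length n = 24. Scanning the sequence gives G=2, A=5, C=7, T=10.
G+C = 9, so %GC = 9/24 × 100 = 37.5%
Salt term: 16.6 × (-0.13) = -2.158
GC term: 0.41 × 37.5 = 15.375; length term: −500/24 = −20.833
Tm = 81.5 + (-2.158) + 15.375 − 20.833 = 73.884 → 73.9°C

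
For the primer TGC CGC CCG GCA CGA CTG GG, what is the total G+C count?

16

Base counts: T=2, G=8, A=2, C=8
Total G or C: 8 + 8 = 16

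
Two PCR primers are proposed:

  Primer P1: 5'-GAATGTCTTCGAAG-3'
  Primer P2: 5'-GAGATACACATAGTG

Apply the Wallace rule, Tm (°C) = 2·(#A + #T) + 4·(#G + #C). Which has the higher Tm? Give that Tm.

Primer P2, 42°C

Primer P1: A+T=8, G+C=6 → Tm = 2(8)+4(6) = 40°C
Primer P2: A+T=9, G+C=6 → Tm = 2(9)+4(6) = 42°C
40°C vs 42°C → primer P2 is higher.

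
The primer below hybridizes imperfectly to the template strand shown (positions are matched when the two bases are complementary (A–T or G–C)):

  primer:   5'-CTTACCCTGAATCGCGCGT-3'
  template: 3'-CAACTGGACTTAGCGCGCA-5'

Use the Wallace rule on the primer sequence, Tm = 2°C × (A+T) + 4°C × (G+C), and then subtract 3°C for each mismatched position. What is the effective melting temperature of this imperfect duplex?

51°C

Primer base counts: A=3, T=5, G=4, C=7 → A+T=8, G+C=11
Perfect-match Tm = 2(8) + 4(11) = 16 + 44 = 60°C
Mismatches (positions where the bases are not complementary): 3 (at positions 1, 4, 5)
Effective Tm = 60 − 3×3 = 60 − 9 = 51°C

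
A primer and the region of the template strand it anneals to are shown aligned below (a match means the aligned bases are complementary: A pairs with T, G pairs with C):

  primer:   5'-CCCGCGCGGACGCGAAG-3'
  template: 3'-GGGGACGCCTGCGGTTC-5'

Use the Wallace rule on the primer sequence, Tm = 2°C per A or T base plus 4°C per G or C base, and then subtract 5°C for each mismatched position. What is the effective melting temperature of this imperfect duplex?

Primer base counts: A=3, T=0, G=7, C=7 → A+T=3, G+C=14
Perfect-match Tm = 2(3) + 4(14) = 6 + 56 = 62°C
Mismatches (positions where the bases are not complementary): 3 (at positions 4, 5, 14)
Effective Tm = 62 − 3×5 = 62 − 15 = 47°C

47°C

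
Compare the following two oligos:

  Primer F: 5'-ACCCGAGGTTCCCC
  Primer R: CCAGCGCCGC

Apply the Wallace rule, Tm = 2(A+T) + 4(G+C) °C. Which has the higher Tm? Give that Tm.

Primer F, 48°C

Primer F: A+T=4, G+C=10 → Tm = 2(4)+4(10) = 48°C
Primer R: A+T=1, G+C=9 → Tm = 2(1)+4(9) = 38°C
48°C vs 38°C → primer F is higher.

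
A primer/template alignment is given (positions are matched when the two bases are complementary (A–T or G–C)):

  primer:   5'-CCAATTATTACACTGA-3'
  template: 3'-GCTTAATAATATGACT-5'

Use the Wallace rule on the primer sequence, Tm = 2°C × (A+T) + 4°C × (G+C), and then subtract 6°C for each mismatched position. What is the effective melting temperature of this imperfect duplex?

Primer base counts: A=6, T=5, G=1, C=4 → A+T=11, G+C=5
Perfect-match Tm = 2(11) + 4(5) = 22 + 20 = 42°C
Mismatches (positions where the bases are not complementary): 2 (at positions 2, 11)
Effective Tm = 42 − 2×6 = 42 − 12 = 30°C

30°C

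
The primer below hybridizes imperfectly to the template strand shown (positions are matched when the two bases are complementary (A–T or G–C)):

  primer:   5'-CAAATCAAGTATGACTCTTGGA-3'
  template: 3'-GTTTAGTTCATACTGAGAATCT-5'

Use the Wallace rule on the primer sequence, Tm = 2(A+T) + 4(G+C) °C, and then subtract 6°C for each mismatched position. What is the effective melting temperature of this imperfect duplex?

Primer base counts: A=8, T=6, G=4, C=4 → A+T=14, G+C=8
Perfect-match Tm = 2(14) + 4(8) = 28 + 32 = 60°C
Mismatches (positions where the bases are not complementary): 1 (at position 20)
Effective Tm = 60 − 1×6 = 60 − 6 = 54°C

54°C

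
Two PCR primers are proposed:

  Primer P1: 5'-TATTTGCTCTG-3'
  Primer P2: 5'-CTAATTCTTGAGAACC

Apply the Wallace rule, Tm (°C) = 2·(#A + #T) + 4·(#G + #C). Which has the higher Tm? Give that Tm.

Primer P1: A+T=7, G+C=4 → Tm = 2(7)+4(4) = 30°C
Primer P2: A+T=10, G+C=6 → Tm = 2(10)+4(6) = 44°C
30°C vs 44°C → primer P2 is higher.

Primer P2, 44°C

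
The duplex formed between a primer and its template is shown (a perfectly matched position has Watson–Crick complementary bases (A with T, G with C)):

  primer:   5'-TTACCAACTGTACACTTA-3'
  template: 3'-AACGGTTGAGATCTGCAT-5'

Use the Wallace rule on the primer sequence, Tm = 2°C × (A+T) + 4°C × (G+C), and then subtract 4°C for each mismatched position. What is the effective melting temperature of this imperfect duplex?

32°C

Primer base counts: A=6, T=6, G=1, C=5 → A+T=12, G+C=6
Perfect-match Tm = 2(12) + 4(6) = 24 + 24 = 48°C
Mismatches (positions where the bases are not complementary): 4 (at positions 3, 10, 13, 16)
Effective Tm = 48 − 4×4 = 48 − 16 = 32°C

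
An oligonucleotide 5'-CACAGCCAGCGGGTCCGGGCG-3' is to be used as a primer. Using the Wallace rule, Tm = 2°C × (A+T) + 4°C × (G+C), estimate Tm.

76°C

Base counts: G=9, A=3, T=1, C=8
A+T = 4, G+C = 17
Tm = 2(4) + 4(17) = 8 + 68 = 76°C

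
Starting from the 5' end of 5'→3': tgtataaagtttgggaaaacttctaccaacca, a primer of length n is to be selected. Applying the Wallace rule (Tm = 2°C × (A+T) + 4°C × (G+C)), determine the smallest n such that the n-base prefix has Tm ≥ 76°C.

n = 29

First 28 bases: TGTATAAAGTTTGGGAAAACTTCTACCA → Tm = 74°C (< 76°C)
First 29 bases: TGTATAAAGTTTGGGAAAACTTCTACCAA → Tm = 76°C (≥ 76°C)
Since every base adds ≥2°C, Tm only increases with n, so the threshold is first crossed at n = 29.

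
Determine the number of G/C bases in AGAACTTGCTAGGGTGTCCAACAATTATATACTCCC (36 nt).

Scanning the sequence gives A=11, C=9, G=6, T=10.
Total G or C: 6 + 9 = 15

15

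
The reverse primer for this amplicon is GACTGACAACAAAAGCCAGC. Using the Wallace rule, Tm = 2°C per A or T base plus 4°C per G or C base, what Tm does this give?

60°C

A=9, G=4, T=1, C=6
So N_AT = 10 and N_GC = 10.
Tm = 2(10) + 4(10) = 20 + 40 = 60°C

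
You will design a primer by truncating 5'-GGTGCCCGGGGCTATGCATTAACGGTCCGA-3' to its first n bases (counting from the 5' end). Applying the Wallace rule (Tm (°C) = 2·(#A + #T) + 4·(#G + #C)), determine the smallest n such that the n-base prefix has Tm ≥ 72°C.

First 22 bases: GGTGCCCGGGGCTATGCATTAA → Tm = 70°C (< 72°C)
First 23 bases: GGTGCCCGGGGCTATGCATTAAC → Tm = 74°C (≥ 72°C)
Since every base adds ≥2°C, Tm only increases with n, so the threshold is first crossed at n = 23.

n = 23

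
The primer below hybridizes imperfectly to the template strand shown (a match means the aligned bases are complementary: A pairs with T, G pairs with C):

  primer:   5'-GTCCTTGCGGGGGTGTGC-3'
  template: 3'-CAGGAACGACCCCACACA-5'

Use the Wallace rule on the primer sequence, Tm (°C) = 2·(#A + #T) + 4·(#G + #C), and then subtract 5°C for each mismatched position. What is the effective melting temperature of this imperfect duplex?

52°C

Primer base counts: A=0, T=5, G=9, C=4 → A+T=5, G+C=13
Perfect-match Tm = 2(5) + 4(13) = 10 + 52 = 62°C
Mismatches (positions where the bases are not complementary): 2 (at positions 9, 18)
Effective Tm = 62 − 2×5 = 62 − 10 = 52°C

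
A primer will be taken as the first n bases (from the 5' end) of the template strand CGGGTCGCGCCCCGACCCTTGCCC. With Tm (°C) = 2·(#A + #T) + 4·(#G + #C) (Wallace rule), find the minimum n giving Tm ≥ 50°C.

First 12 bases: CGGGTCGCGCCC → Tm = 46°C (< 50°C)
First 13 bases: CGGGTCGCGCCCC → Tm = 50°C (≥ 50°C)
Since every base adds ≥2°C, Tm only increases with n, so the threshold is first crossed at n = 13.

n = 13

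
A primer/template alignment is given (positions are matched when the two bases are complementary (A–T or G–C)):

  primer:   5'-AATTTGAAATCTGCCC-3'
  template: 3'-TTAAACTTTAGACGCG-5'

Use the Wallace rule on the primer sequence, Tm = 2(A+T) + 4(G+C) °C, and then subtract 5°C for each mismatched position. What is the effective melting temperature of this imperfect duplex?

39°C

Primer base counts: A=5, T=5, G=2, C=4 → A+T=10, G+C=6
Perfect-match Tm = 2(10) + 4(6) = 20 + 24 = 44°C
Mismatches (positions where the bases are not complementary): 1 (at position 15)
Effective Tm = 44 − 1×5 = 44 − 5 = 39°C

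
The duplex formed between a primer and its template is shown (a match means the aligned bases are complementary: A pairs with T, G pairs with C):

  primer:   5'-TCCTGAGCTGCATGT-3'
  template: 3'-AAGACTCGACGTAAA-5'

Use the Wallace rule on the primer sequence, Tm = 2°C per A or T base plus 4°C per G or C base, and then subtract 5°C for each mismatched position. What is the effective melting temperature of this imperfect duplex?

Primer base counts: A=2, T=5, G=4, C=4 → A+T=7, G+C=8
Perfect-match Tm = 2(7) + 4(8) = 14 + 32 = 46°C
Mismatches (positions where the bases are not complementary): 2 (at positions 2, 14)
Effective Tm = 46 − 2×5 = 46 − 10 = 36°C

36°C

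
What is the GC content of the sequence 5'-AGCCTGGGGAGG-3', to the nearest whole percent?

75%

T=1, C=2, A=2, G=7
G+C = 7 + 2 = 9 out of 12 bases
%GC = 9/12 × 100 = 75% ≈ 75%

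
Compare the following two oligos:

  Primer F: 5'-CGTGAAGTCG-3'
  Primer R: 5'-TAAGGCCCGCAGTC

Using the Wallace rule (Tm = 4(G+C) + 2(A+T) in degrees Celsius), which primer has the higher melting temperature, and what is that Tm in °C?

Primer F: A+T=4, G+C=6 → Tm = 2(4)+4(6) = 32°C
Primer R: A+T=5, G+C=9 → Tm = 2(5)+4(9) = 46°C
32°C vs 46°C → primer R is higher.

Primer R, 46°C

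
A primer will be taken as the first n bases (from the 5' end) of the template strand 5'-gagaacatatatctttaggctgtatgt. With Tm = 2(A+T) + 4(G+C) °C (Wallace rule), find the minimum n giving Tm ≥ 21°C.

First 7 bases: GAGAACA → Tm = 20°C (< 21°C)
First 8 bases: GAGAACAT → Tm = 22°C (≥ 21°C)
Each additional base adds 2°C (A/T) or 4°C (G/C), so Tm is non-decreasing in n; n = 8 is the first length to reach 21°C.

n = 8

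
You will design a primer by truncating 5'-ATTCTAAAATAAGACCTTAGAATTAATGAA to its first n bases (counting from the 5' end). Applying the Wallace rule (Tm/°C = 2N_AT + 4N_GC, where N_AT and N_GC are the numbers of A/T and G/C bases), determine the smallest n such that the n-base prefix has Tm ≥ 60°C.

First 24 bases: ATTCTAAAATAAGACCTTAGAATT → Tm = 58°C (< 60°C)
First 25 bases: ATTCTAAAATAAGACCTTAGAATTA → Tm = 60°C (≥ 60°C)
Each additional base adds 2°C (A/T) or 4°C (G/C), so Tm is non-decreasing in n; n = 25 is the first length to reach 60°C.

n = 25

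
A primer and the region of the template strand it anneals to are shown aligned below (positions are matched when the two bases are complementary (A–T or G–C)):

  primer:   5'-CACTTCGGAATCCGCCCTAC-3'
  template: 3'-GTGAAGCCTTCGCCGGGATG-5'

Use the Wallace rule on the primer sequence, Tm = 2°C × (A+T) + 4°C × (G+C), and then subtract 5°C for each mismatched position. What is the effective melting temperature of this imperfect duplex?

Primer base counts: A=4, T=4, G=3, C=9 → A+T=8, G+C=12
Perfect-match Tm = 2(8) + 4(12) = 16 + 48 = 64°C
Mismatches (positions where the bases are not complementary): 2 (at positions 11, 13)
Effective Tm = 64 − 2×5 = 64 − 10 = 54°C

54°C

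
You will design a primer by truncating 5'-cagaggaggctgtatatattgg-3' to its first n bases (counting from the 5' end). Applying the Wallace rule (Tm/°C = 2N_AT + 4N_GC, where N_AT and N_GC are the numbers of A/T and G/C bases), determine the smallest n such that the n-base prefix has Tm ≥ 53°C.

n = 19

First 18 bases: CAGAGGAGGCTGTATATA → Tm = 52°C (< 53°C)
First 19 bases: CAGAGGAGGCTGTATATAT → Tm = 54°C (≥ 53°C)
Each additional base adds 2°C (A/T) or 4°C (G/C), so Tm is non-decreasing in n; n = 19 is the first length to reach 53°C.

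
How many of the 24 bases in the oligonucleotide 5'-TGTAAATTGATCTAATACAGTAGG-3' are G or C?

7

T=8, C=2, G=5, A=9
Total G or C: 5 + 2 = 7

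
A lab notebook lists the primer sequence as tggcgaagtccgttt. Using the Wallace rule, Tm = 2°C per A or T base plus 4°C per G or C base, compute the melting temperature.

Base counts: C=3, T=5, A=2, G=5
AT pairs contribute 7, GC pairs contribute 8.
Tm = 2(7) + 4(8) = 14 + 32 = 46°C

46°C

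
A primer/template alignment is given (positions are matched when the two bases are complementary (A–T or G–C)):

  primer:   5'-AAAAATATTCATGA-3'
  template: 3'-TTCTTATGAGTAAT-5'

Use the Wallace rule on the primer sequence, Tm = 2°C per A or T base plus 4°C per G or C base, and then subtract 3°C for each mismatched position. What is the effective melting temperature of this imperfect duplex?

Primer base counts: A=8, T=4, G=1, C=1 → A+T=12, G+C=2
Perfect-match Tm = 2(12) + 4(2) = 24 + 8 = 32°C
Mismatches (positions where the bases are not complementary): 3 (at positions 3, 8, 13)
Effective Tm = 32 − 3×3 = 32 − 9 = 23°C

23°C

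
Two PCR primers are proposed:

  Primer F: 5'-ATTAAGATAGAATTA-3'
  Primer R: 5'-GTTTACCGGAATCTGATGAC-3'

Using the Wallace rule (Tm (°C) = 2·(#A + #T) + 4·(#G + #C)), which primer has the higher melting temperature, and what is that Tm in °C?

Primer F: A+T=13, G+C=2 → Tm = 2(13)+4(2) = 34°C
Primer R: A+T=11, G+C=9 → Tm = 2(11)+4(9) = 58°C
34°C vs 58°C → primer R is higher.

Primer R, 58°C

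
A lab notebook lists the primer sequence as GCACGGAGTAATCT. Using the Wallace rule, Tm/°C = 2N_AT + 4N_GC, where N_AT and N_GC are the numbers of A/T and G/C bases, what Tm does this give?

42°C

Base counts: G=4, A=4, C=3, T=3
A+T = 7, G+C = 7
Tm = 2(7) + 4(7) = 14 + 28 = 42°C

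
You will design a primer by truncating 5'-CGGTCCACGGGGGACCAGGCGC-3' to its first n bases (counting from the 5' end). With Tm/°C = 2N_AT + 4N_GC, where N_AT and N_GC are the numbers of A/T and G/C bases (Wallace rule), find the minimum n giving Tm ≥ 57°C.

First 15 bases: CGGTCCACGGGGGAC → Tm = 54°C (< 57°C)
First 16 bases: CGGTCCACGGGGGACC → Tm = 58°C (≥ 57°C)
Each additional base adds 2°C (A/T) or 4°C (G/C), so Tm is non-decreasing in n; n = 16 is the first length to reach 57°C.

n = 16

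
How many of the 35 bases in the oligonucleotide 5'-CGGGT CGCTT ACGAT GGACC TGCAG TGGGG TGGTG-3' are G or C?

23

G=16, T=8, A=4, C=7
Total G or C: 16 + 7 = 23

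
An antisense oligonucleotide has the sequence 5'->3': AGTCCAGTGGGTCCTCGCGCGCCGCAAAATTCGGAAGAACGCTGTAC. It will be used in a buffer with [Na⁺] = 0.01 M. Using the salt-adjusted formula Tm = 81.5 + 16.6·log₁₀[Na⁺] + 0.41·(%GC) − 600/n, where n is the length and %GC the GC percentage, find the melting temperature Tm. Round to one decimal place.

Length n = 47. Base counts: G=14, T=8, A=11, C=14
G+C = 28, so %GC = 28/47 × 100 = 59.574%
Salt term: 16.6 × (-2) = -33.2
GC term: 0.41 × 59.574 = 24.425; length term: −600/47 = −12.766
Tm = 81.5 + (-33.2) + 24.425 − 12.766 = 59.959 → 60.0°C

60.0°C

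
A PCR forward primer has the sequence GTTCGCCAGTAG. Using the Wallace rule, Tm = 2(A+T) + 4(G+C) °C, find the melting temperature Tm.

38°C

Base counts: A=2, G=4, T=3, C=3
A+T = 5, G+C = 7
Tm = 4·7 + 2·5 = 28 + 10 = 38°C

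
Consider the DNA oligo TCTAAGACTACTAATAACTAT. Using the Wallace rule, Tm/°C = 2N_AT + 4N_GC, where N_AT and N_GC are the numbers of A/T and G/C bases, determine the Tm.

52°C

Counting bases: G=1, A=9, T=7, C=4
So N_AT = 16 and N_GC = 5.
Tm = 2(16) + 4(5) = 32 + 20 = 52°C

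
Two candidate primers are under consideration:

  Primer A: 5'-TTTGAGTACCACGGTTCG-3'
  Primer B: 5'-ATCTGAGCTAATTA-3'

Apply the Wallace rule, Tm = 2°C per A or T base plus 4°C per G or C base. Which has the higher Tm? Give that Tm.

Primer A, 54°C

Primer A: A+T=9, G+C=9 → Tm = 2(9)+4(9) = 54°C
Primer B: A+T=10, G+C=4 → Tm = 2(10)+4(4) = 36°C
54°C vs 36°C → primer A is higher.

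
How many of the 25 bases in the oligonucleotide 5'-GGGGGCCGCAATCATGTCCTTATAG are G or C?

14

Counting bases: G=8, C=6, A=5, T=6
Total G or C: 8 + 6 = 14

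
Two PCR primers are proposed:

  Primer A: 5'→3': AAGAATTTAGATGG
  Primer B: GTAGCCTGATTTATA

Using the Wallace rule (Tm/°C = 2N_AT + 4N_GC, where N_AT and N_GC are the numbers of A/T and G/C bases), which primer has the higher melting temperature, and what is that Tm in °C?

Primer B, 40°C

Primer A: A+T=10, G+C=4 → Tm = 2(10)+4(4) = 36°C
Primer B: A+T=10, G+C=5 → Tm = 2(10)+4(5) = 40°C
36°C vs 40°C → primer B is higher.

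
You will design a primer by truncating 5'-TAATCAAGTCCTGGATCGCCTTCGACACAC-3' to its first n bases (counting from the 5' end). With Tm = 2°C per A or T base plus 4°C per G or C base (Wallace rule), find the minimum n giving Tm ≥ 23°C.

First 9 bases: TAATCAAGT → Tm = 22°C (< 23°C)
First 10 bases: TAATCAAGTC → Tm = 26°C (≥ 23°C)
Each additional base adds 2°C (A/T) or 4°C (G/C), so Tm is non-decreasing in n; n = 10 is the first length to reach 23°C.

n = 10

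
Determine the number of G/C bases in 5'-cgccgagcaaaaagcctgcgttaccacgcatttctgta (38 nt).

Scanning the sequence gives A=10, C=12, G=8, T=8.
G+C = 8 + 12 = 20

20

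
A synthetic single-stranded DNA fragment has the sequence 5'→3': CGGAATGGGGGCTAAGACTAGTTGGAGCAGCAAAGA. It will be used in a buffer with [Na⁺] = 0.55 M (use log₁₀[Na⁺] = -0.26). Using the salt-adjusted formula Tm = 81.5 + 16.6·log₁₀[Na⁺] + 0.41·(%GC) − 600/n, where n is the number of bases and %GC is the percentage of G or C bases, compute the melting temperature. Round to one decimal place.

Length n = 36. Scanning the sequence gives C=5, G=14, T=5, A=12.
G+C = 19, so %GC = 19/36 × 100 = 52.778%
Salt term: 16.6 × (-0.26) = -4.316
GC term: 0.41 × 52.778 = 21.639; length term: −600/36 = −16.667
Tm = 81.5 + (-4.316) + 21.639 − 16.667 = 82.156 → 82.2°C

82.2°C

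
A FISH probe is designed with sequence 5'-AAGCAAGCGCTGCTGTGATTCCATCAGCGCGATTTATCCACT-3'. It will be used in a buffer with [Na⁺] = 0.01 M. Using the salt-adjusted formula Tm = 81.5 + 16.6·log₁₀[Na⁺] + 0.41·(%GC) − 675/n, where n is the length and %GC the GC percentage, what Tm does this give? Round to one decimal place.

Length n = 42. Counting bases: A=10, G=9, C=12, T=11
G+C = 21, so %GC = 21/42 × 100 = 50%
Salt term: 16.6 × (-2) = -33.2
GC term: 0.41 × 50 = 20.5; length term: −675/42 = −16.071
Tm = 81.5 + (-33.2) + 20.5 − 16.071 = 52.729 → 52.7°C

52.7°C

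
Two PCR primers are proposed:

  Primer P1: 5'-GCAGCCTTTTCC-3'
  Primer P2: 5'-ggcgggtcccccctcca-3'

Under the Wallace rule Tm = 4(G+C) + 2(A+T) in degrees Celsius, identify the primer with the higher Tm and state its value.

Primer P1: A+T=5, G+C=7 → Tm = 2(5)+4(7) = 38°C
Primer P2: A+T=3, G+C=14 → Tm = 2(3)+4(14) = 62°C
38°C vs 62°C → primer P2 is higher.

Primer P2, 62°C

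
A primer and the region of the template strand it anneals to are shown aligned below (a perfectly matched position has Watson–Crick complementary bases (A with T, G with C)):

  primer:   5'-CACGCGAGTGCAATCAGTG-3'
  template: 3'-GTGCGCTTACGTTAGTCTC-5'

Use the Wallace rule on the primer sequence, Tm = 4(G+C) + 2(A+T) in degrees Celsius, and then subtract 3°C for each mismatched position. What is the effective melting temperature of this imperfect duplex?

54°C

Primer base counts: A=5, T=3, G=6, C=5 → A+T=8, G+C=11
Perfect-match Tm = 2(8) + 4(11) = 16 + 44 = 60°C
Mismatches (positions where the bases are not complementary): 2 (at positions 8, 18)
Effective Tm = 60 − 2×3 = 60 − 6 = 54°C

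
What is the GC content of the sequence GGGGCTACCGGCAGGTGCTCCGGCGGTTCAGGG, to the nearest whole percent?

76%

C=9, T=5, G=16, A=3
G+C = 16 + 9 = 25 out of 33 bases
%GC = 25/33 × 100 = 75.76% ≈ 76%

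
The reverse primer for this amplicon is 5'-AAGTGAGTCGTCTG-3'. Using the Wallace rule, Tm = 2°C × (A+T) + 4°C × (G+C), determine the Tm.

42°C

Counting bases: C=2, A=3, G=5, T=4
AT pairs contribute 7, GC pairs contribute 7.
Tm = 2×7 + 4×7 = 42°C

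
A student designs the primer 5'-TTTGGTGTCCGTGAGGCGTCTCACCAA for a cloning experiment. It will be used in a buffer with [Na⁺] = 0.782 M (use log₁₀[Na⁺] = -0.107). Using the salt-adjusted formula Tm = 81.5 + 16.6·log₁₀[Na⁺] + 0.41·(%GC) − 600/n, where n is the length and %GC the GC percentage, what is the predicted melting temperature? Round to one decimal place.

Length n = 27. Scanning the sequence gives T=8, G=8, C=7, A=4.
G+C = 15, so %GC = 15/27 × 100 = 55.556%
Salt term: 16.6 × (-0.107) = -1.776
GC term: 0.41 × 55.556 = 22.778; length term: −600/27 = −22.222
Tm = 81.5 + (-1.776) + 22.778 − 22.222 = 80.28 → 80.3°C

80.3°C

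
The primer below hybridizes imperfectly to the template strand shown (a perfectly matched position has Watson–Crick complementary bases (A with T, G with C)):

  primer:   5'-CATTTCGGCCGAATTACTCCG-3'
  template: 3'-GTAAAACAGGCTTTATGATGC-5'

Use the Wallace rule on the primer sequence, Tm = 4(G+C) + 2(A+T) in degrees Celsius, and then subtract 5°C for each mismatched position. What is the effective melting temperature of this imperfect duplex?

Primer base counts: A=4, T=6, G=4, C=7 → A+T=10, G+C=11
Perfect-match Tm = 2(10) + 4(11) = 20 + 44 = 64°C
Mismatches (positions where the bases are not complementary): 4 (at positions 6, 8, 14, 19)
Effective Tm = 64 − 4×5 = 64 − 20 = 44°C

44°C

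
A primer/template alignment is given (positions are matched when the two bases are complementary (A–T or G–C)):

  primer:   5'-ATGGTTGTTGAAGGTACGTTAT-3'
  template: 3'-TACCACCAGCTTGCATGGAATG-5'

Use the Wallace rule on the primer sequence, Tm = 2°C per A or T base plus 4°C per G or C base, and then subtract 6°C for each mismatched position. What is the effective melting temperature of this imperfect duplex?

Primer base counts: A=5, T=9, G=7, C=1 → A+T=14, G+C=8
Perfect-match Tm = 2(14) + 4(8) = 28 + 32 = 60°C
Mismatches (positions where the bases are not complementary): 5 (at positions 6, 9, 13, 18, 22)
Effective Tm = 60 − 5×6 = 60 − 30 = 30°C

30°C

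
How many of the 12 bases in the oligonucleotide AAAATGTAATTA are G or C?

1

Scanning the sequence gives T=4, A=7, G=1, C=0.
G+C = 1 + 0 = 1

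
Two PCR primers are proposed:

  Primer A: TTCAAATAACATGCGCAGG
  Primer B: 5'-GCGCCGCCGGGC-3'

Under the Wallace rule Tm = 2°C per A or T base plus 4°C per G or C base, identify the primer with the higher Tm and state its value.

Primer A, 54°C

Primer A: A+T=11, G+C=8 → Tm = 2(11)+4(8) = 54°C
Primer B: A+T=0, G+C=12 → Tm = 2(0)+4(12) = 48°C
54°C vs 48°C → primer A is higher.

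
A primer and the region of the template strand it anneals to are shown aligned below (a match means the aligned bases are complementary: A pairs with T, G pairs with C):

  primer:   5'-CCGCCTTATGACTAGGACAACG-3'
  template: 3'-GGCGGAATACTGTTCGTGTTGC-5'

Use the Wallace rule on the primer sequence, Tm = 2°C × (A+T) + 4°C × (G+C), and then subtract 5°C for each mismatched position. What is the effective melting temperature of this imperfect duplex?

58°C

Primer base counts: A=6, T=4, G=5, C=7 → A+T=10, G+C=12
Perfect-match Tm = 2(10) + 4(12) = 20 + 48 = 68°C
Mismatches (positions where the bases are not complementary): 2 (at positions 13, 16)
Effective Tm = 68 − 2×5 = 68 − 10 = 58°C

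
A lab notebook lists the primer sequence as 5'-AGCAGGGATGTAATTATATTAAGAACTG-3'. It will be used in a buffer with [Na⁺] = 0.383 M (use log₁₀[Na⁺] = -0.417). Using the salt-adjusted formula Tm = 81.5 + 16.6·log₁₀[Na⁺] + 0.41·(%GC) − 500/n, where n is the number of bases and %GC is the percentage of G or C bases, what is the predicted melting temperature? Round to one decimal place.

69.9°C

Length n = 28. Base counts: A=11, C=2, G=7, T=8
G+C = 9, so %GC = 9/28 × 100 = 32.143%
Salt term: 16.6 × (-0.417) = -6.922
GC term: 0.41 × 32.143 = 13.179; length term: −500/28 = −17.857
Tm = 81.5 + (-6.922) + 13.179 − 17.857 = 69.9 → 69.9°C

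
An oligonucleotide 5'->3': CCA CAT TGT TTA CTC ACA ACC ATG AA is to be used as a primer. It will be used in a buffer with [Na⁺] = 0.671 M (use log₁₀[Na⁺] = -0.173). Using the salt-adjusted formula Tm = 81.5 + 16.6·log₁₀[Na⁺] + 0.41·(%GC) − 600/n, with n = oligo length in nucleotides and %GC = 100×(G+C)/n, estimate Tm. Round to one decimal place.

71.3°C

Length n = 26. Counting bases: G=2, A=9, T=7, C=8
G+C = 10, so %GC = 10/26 × 100 = 38.462%
Salt term: 16.6 × (-0.173) = -2.872
GC term: 0.41 × 38.462 = 15.769; length term: −600/26 = −23.077
Tm = 81.5 + (-2.872) + 15.769 − 23.077 = 71.32 → 71.3°C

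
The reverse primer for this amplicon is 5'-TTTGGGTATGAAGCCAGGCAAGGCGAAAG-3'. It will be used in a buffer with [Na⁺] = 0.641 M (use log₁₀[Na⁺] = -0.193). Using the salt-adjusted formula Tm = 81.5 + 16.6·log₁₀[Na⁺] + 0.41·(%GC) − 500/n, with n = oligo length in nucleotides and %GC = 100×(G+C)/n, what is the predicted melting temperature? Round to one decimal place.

Length n = 29. Counting bases: C=4, T=5, G=11, A=9
G+C = 15, so %GC = 15/29 × 100 = 51.724%
Salt term: 16.6 × (-0.193) = -3.204
GC term: 0.41 × 51.724 = 21.207; length term: −500/29 = −17.241
Tm = 81.5 + (-3.204) + 21.207 − 17.241 = 82.262 → 82.3°C

82.3°C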